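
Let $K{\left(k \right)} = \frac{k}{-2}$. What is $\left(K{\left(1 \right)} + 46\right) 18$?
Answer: $819$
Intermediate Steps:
$K{\left(k \right)} = - \frac{k}{2}$ ($K{\left(k \right)} = k \left(- \frac{1}{2}\right) = - \frac{k}{2}$)
$\left(K{\left(1 \right)} + 46\right) 18 = \left(\left(- \frac{1}{2}\right) 1 + 46\right) 18 = \left(- \frac{1}{2} + 46\right) 18 = \frac{91}{2} \cdot 18 = 819$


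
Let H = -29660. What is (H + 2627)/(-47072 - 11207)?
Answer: 27033/58279 ≈ 0.46385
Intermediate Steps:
(H + 2627)/(-47072 - 11207) = (-29660 + 2627)/(-47072 - 11207) = -27033/(-58279) = -27033*(-1/58279) = 27033/58279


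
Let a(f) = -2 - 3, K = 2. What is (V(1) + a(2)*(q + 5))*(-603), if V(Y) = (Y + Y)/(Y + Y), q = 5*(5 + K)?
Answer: 119997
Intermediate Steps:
q = 35 (q = 5*(5 + 2) = 5*7 = 35)
V(Y) = 1 (V(Y) = (2*Y)/((2*Y)) = (2*Y)*(1/(2*Y)) = 1)
a(f) = -5
(V(1) + a(2)*(q + 5))*(-603) = (1 - 5*(35 + 5))*(-603) = (1 - 5*40)*(-603) = (1 - 200)*(-603) = -199*(-603) = 119997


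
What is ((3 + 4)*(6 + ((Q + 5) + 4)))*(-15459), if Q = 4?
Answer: -2056047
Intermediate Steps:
((3 + 4)*(6 + ((Q + 5) + 4)))*(-15459) = ((3 + 4)*(6 + ((4 + 5) + 4)))*(-15459) = (7*(6 + (9 + 4)))*(-15459) = (7*(6 + 13))*(-15459) = (7*19)*(-15459) = 133*(-15459) = -2056047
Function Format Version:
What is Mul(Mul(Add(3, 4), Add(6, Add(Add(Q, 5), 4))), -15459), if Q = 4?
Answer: -2056047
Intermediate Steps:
Mul(Mul(Add(3, 4), Add(6, Add(Add(Q, 5), 4))), -15459) = Mul(Mul(Add(3, 4), Add(6, Add(Add(4, 5), 4))), -15459) = Mul(Mul(7, Add(6, Add(9, 4))), -15459) = Mul(Mul(7, Add(6, 13)), -15459) = Mul(Mul(7, 19), -15459) = Mul(133, -15459) = -2056047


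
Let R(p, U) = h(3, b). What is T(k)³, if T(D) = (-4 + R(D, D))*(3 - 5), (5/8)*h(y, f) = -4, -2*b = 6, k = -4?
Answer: 1124864/125 ≈ 8998.9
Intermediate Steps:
b = -3 (b = -½*6 = -3)
h(y, f) = -32/5 (h(y, f) = (8/5)*(-4) = -32/5)
R(p, U) = -32/5
T(D) = 104/5 (T(D) = (-4 - 32/5)*(3 - 5) = -52/5*(-2) = 104/5)
T(k)³ = (104/5)³ = 1124864/125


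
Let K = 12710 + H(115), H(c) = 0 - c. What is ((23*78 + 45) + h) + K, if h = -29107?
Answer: -14673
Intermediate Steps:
H(c) = -c
K = 12595 (K = 12710 - 1*115 = 12710 - 115 = 12595)
((23*78 + 45) + h) + K = ((23*78 + 45) - 29107) + 12595 = ((1794 + 45) - 29107) + 12595 = (1839 - 29107) + 12595 = -27268 + 12595 = -14673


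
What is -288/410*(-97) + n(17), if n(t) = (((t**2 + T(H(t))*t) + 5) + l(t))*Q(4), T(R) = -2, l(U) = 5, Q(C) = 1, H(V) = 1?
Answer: 68293/205 ≈ 333.14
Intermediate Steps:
n(t) = 10 + t**2 - 2*t (n(t) = (((t**2 - 2*t) + 5) + 5)*1 = ((5 + t**2 - 2*t) + 5)*1 = (10 + t**2 - 2*t)*1 = 10 + t**2 - 2*t)
-288/410*(-97) + n(17) = -288/410*(-97) + (10 + 17**2 - 2*17) = -288*1/410*(-97) + (10 + 289 - 34) = -144/205*(-97) + 265 = 13968/205 + 265 = 68293/205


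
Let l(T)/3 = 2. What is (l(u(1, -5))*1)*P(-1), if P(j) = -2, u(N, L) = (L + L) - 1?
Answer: -12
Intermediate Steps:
u(N, L) = -1 + 2*L (u(N, L) = 2*L - 1 = -1 + 2*L)
l(T) = 6 (l(T) = 3*2 = 6)
(l(u(1, -5))*1)*P(-1) = (6*1)*(-2) = 6*(-2) = -12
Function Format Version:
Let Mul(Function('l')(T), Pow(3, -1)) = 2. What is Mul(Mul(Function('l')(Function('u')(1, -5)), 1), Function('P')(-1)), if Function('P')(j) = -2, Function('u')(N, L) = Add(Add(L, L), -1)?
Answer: -12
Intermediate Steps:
Function('u')(N, L) = Add(-1, Mul(2, L)) (Function('u')(N, L) = Add(Mul(2, L), -1) = Add(-1, Mul(2, L)))
Function('l')(T) = 6 (Function('l')(T) = Mul(3, 2) = 6)
Mul(Mul(Function('l')(Function('u')(1, -5)), 1), Function('P')(-1)) = Mul(Mul(6, 1), -2) = Mul(6, -2) = -12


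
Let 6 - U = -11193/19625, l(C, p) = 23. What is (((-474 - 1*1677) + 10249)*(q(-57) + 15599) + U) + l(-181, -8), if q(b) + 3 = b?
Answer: 2469508962068/19625 ≈ 1.2583e+8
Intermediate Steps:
q(b) = -3 + b
U = 128943/19625 (U = 6 - (-11193)/19625 = 6 - 1*(-11193/19625) = 6 + 11193/19625 = 128943/19625 ≈ 6.5703)
(((-474 - 1*1677) + 10249)*(q(-57) + 15599) + U) + l(-181, -8) = (((-474 - 1*1677) + 10249)*((-3 - 57) + 15599) + 128943/19625) + 23 = (((-474 - 1677) + 10249)*(-60 + 15599) + 128943/19625) + 23 = ((-2151 + 10249)*15539 + 128943/19625) + 23 = (8098*15539 + 128943/19625) + 23 = (125834822 + 128943/19625) + 23 = 2469508510693/19625 + 23 = 2469508962068/19625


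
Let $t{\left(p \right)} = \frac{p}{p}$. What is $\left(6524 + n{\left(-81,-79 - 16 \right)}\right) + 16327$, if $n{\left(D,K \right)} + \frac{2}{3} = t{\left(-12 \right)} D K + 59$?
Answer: $\frac{91813}{3} \approx 30604.0$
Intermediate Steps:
$t{\left(p \right)} = 1$
$n{\left(D,K \right)} = \frac{175}{3} + D K$ ($n{\left(D,K \right)} = - \frac{2}{3} + \left(1 D K + 59\right) = - \frac{2}{3} + \left(D K + 59\right) = - \frac{2}{3} + \left(59 + D K\right) = \frac{175}{3} + D K$)
$\left(6524 + n{\left(-81,-79 - 16 \right)}\right) + 16327 = \left(6524 - \left(- \frac{175}{3} + 81 \left(-79 - 16\right)\right)\right) + 16327 = \left(6524 + \left(\frac{175}{3} - -7695\right)\right) + 16327 = \left(6524 + \left(\frac{175}{3} + 7695\right)\right) + 16327 = \left(6524 + \frac{23260}{3}\right) + 16327 = \frac{42832}{3} + 16327 = \frac{91813}{3}$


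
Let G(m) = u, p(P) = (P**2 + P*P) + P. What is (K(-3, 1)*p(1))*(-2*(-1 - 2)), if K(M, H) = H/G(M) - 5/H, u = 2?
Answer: -81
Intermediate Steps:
p(P) = P + 2*P**2 (p(P) = (P**2 + P**2) + P = 2*P**2 + P = P + 2*P**2)
G(m) = 2
K(M, H) = H/2 - 5/H
(K(-3, 1)*p(1))*(-2*(-1 - 2)) = (((1/2)*1 - 5/1)*(1*(1 + 2*1)))*(-2*(-1 - 2)) = ((1/2 - 5*1)*(1*(1 + 2)))*(-2*(-3)) = ((1/2 - 5)*(1*3))*6 = -9/2*3*6 = -27/2*6 = -81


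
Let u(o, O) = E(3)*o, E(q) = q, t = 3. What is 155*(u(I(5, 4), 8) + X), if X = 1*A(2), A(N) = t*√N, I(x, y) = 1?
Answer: 465 + 465*√2 ≈ 1122.6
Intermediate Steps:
A(N) = 3*√N
u(o, O) = 3*o
X = 3*√2 (X = 1*(3*√2) = 3*√2 ≈ 4.2426)
155*(u(I(5, 4), 8) + X) = 155*(3*1 + 3*√2) = 155*(3 + 3*√2) = 465 + 465*√2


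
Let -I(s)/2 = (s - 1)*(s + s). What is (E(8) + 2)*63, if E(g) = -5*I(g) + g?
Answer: 71190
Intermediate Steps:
I(s) = -4*s*(-1 + s) (I(s) = -2*(s - 1)*(s + s) = -2*(-1 + s)*2*s = -4*s*(-1 + s))
E(g) = g - 20*g*(1 - g) (E(g) = -20*g*(1 - g) + g = g - 20*g*(1 - g))
(E(8) + 2)*63 = (8*(-19 + 20*8) + 2)*63 = (8*(-19 + 160) + 2)*63 = (8*141 + 2)*63 = (1128 + 2)*63 = 1130*63 = 71190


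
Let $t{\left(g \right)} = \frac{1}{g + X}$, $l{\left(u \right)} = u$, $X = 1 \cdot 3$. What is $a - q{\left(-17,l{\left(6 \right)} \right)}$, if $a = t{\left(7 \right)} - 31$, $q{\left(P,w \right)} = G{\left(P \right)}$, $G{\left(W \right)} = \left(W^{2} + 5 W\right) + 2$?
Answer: $- \frac{2369}{10} \approx -236.9$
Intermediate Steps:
$G{\left(W \right)} = 2 + W^{2} + 5 W$
$X = 3$
$q{\left(P,w \right)} = 2 + P^{2} + 5 P$
$t{\left(g \right)} = \frac{1}{3 + g}$ ($t{\left(g \right)} = \frac{1}{g + 3} = \frac{1}{3 + g}$)
$a = - \frac{309}{10}$ ($a = \frac{1}{3 + 7} - 31 = \frac{1}{10} - 31 = - \frac{309}{10} \approx -30.9$)
$a - q{\left(-17,l{\left(6 \right)} \right)} = - \frac{309}{10} - \left(2 + \left(-17\right)^{2} + 5 \left(-17\right)\right) = - \frac{309}{10} - \left(2 + 289 - 85\right) = - \frac{309}{10} - 206 = - \frac{2369}{10}$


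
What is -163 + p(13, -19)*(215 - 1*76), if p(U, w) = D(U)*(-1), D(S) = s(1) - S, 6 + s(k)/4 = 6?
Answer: 1644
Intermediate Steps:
s(k) = 0 (s(k) = -24 + 4*6 = -24 + 24 = 0)
D(S) = -S (D(S) = 0 - S = -S)
p(U, w) = U (p(U, w) = -U*(-1) = U)
-163 + p(13, -19)*(215 - 1*76) = -163 + 13*(215 - 1*76) = -163 + 13*(215 - 76) = -163 + 13*139 = -163 + 1807 = 1644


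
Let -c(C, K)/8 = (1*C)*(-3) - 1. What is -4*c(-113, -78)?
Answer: 10816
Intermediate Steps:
c(C, K) = 8 + 24*C (c(C, K) = -8*((1*C)*(-3) - 1) = -8*(C*(-3) - 1) = -8*(-3*C - 1) = -8*(-1 - 3*C) = 8 + 24*C)
-4*c(-113, -78) = -4*(8 + 24*(-113)) = -4*(8 - 2712) = -4*(-2704) = 10816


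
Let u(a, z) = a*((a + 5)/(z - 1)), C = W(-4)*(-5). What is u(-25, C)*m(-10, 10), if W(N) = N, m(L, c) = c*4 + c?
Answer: 25000/19 ≈ 1315.8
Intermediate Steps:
m(L, c) = 5*c (m(L, c) = 4*c + c = 5*c)
C = 20 (C = -4*(-5) = 20)
u(a, z) = a*(5 + a)/(-1 + z) (u(a, z) = a*((5 + a)/(-1 + z)) = a*(5 + a)/(-1 + z))
u(-25, C)*m(-10, 10) = (-25*(5 - 25)/(-1 + 20))*(5*10) = -25*(-20)/19*50 = -25*1/19*(-20)*50 = (500/19)*50 = 25000/19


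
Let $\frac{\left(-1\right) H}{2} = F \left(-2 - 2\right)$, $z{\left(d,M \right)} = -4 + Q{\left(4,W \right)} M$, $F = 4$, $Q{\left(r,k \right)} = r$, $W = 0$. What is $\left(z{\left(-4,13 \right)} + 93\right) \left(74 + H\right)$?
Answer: $14946$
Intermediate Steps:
$z{\left(d,M \right)} = -4 + 4 M$
$H = 32$ ($H = - 2 \cdot 4 \left(-2 - 2\right) = - 2 \cdot 4 \left(-4\right) = \left(-2\right) \left(-16\right) = 32$)
$\left(z{\left(-4,13 \right)} + 93\right) \left(74 + H\right) = \left(\left(-4 + 4 \cdot 13\right) + 93\right) \left(74 + 32\right) = \left(\left(-4 + 52\right) + 93\right) 106 = \left(48 + 93\right) 106 = 141 \cdot 106 = 14946$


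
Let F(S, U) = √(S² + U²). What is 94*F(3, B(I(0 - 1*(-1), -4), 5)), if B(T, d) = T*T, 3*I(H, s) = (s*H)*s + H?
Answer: 470*√3370/9 ≈ 3031.6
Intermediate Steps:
I(H, s) = H/3 + H*s²/3 (I(H, s) = ((s*H)*s + H)/3 = ((H*s)*s + H)/3 = (H*s² + H)/3 = (H + H*s²)/3 = H/3 + H*s²/3)
B(T, d) = T²
94*F(3, B(I(0 - 1*(-1), -4), 5)) = 94*√(3² + (((0 - 1*(-1))*(1 + (-4)²)/3)²)²) = 94*√(9 + (((0 + 1)*(1 + 16)/3)²)²) = 94*√(9 + (((⅓)*1*17)²)²) = 94*√(9 + ((17/3)²)²) = 94*√(9 + (289/9)²) = 94*√(9 + 83521/81) = 94*√(84250/81) = 94*(5*√3370/9) = 470*√3370/9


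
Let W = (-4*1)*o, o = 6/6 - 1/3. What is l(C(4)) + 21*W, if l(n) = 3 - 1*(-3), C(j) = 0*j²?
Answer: -50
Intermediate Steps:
C(j) = 0
l(n) = 6 (l(n) = 3 + 3 = 6)
o = ⅔ (o = 6*(⅙) - 1*⅓ = 1 - ⅓ = ⅔ ≈ 0.66667)
W = -8/3 (W = -4*1*(⅔) = -4*⅔ = -8/3 ≈ -2.6667)
l(C(4)) + 21*W = 6 + 21*(-8/3) = 6 - 56 = -50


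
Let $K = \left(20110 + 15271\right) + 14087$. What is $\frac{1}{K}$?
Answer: $\frac{1}{49468} \approx 2.0215 \cdot 10^{-5}$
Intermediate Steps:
$K = 49468$ ($K = 35381 + 14087 = 49468$)
$\frac{1}{K} = \frac{1}{49468}$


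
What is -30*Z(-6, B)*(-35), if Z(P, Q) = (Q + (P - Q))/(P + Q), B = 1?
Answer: 1260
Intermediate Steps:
Z(P, Q) = P/(P + Q)
-30*Z(-6, B)*(-35) = -(-180)/(-6 + 1)*(-35) = -(-180)/(-5)*(-35) = -(-180)*(-1)/5*(-35) = -30*6/5*(-35) = -36*(-35) = 1260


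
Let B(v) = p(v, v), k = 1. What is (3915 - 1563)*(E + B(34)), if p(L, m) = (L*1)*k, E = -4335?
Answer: -10115952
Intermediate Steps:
p(L, m) = L (p(L, m) = (L*1)*1 = L*1 = L)
B(v) = v
(3915 - 1563)*(E + B(34)) = (3915 - 1563)*(-4335 + 34) = 2352*(-4301) = -10115952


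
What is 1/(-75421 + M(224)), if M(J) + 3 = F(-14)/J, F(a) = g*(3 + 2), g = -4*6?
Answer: -28/2111887 ≈ -1.3258e-5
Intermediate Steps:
g = -24
F(a) = -120 (F(a) = -24*(3 + 2) = -24*5 = -120)
M(J) = -3 - 120/J
1/(-75421 + M(224)) = 1/(-75421 + (-3 - 120/224)) = 1/(-75421 + (-3 - 120*1/224)) = 1/(-75421 + (-3 - 15/28)) = 1/(-75421 - 99/28) = 1/(-2111887/28) = -28/2111887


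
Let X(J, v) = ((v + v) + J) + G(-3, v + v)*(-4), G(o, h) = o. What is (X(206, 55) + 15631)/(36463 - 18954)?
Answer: 15959/17509 ≈ 0.91147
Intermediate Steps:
X(J, v) = 12 + J + 2*v (X(J, v) = ((v + v) + J) - 3*(-4) = (2*v + J) + 12 = (J + 2*v) + 12 = 12 + J + 2*v)
(X(206, 55) + 15631)/(36463 - 18954) = ((12 + 206 + 2*55) + 15631)/(36463 - 18954) = ((12 + 206 + 110) + 15631)/17509 = (328 + 15631)*(1/17509) = 15959*(1/17509) = 15959/17509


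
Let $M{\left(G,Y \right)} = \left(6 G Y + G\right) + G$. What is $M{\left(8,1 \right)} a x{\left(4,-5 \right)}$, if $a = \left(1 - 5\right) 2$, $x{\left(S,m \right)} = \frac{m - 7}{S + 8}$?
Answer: $512$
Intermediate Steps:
$x{\left(S,m \right)} = \frac{-7 + m}{8 + S}$
$M{\left(G,Y \right)} = 2 G + 6 G Y$ ($M{\left(G,Y \right)} = \left(6 G Y + G\right) + G = \left(G + 6 G Y\right) + G = 2 G + 6 G Y$)
$a = -8$ ($a = \left(-4\right) 2 = -8$)
$M{\left(8,1 \right)} a x{\left(4,-5 \right)} = 2 \cdot 8 \left(1 + 3 \cdot 1\right) \left(-8\right) \frac{-7 - 5}{8 + 4} = 2 \cdot 8 \left(1 + 3\right) \left(-8\right) \frac{1}{12} \left(-12\right) = 2 \cdot 8 \cdot 4 \left(-8\right) \frac{1}{12} \left(-12\right) = 64 \left(-8\right) \left(-1\right) = \left(-512\right) \left(-1\right) = 512$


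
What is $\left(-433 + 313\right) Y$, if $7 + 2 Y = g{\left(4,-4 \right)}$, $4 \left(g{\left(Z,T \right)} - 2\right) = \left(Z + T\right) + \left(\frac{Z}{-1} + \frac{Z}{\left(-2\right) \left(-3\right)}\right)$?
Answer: $350$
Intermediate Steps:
$g{\left(Z,T \right)} = 2 + \frac{T}{4} + \frac{Z}{24}$ ($g{\left(Z,T \right)} = 2 + \frac{\left(Z + T\right) + \left(\frac{Z}{-1} + \frac{Z}{\left(-2\right) \left(-3\right)}\right)}{4} = 2 + \frac{\left(T + Z\right) + \left(Z \left(-1\right) + \frac{Z}{6}\right)}{4} = 2 + \frac{\left(T + Z\right) - \left(Z - Z \frac{1}{6}\right)}{4} = 2 + \frac{\left(T + Z\right) + \left(- Z + \frac{Z}{6}\right)}{4} = 2 + \frac{\left(T + Z\right) - \frac{5 Z}{6}}{4} = 2 + \frac{T + \frac{Z}{6}}{4} = 2 + \left(\frac{T}{4} + \frac{Z}{24}\right) = 2 + \frac{T}{4} + \frac{Z}{24}$)
$Y = - \frac{35}{12}$ ($Y = - \frac{7}{2} + \frac{2 + \frac{1}{4} \left(-4\right) + \frac{1}{24} \cdot 4}{2} = - \frac{7}{2} + \frac{2 - 1 + \frac{1}{6}}{2} = - \frac{7}{2} + \frac{1}{2} \cdot \frac{7}{6} = - \frac{7}{2} + \frac{7}{12} = - \frac{35}{12} \approx -2.9167$)
$\left(-433 + 313\right) Y = \left(-433 + 313\right) \left(- \frac{35}{12}\right) = \left(-120\right) \left(- \frac{35}{12}\right) = 350$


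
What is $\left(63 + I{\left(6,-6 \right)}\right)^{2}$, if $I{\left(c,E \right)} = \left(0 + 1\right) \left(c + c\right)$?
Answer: $5625$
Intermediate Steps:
$I{\left(c,E \right)} = 2 c$ ($I{\left(c,E \right)} = 1 \cdot 2 c = 2 c$)
$\left(63 + I{\left(6,-6 \right)}\right)^{2} = \left(63 + 2 \cdot 6\right)^{2} = \left(63 + 12\right)^{2} = 75^{2} = 5625$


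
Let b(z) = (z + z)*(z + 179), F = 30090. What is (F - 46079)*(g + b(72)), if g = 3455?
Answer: -633148411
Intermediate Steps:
b(z) = 2*z*(179 + z) (b(z) = (2*z)*(179 + z) = 2*z*(179 + z))
(F - 46079)*(g + b(72)) = (30090 - 46079)*(3455 + 2*72*(179 + 72)) = -15989*(3455 + 2*72*251) = -15989*(3455 + 36144) = -15989*39599 = -633148411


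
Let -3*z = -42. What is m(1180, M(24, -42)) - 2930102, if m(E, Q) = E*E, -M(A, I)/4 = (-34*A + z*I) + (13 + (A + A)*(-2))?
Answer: -1537702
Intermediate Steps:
z = 14 (z = -1/3*(-42) = 14)
M(A, I) = -52 - 56*I + 152*A (M(A, I) = -4*((-34*A + 14*I) + (13 + (A + A)*(-2))) = -4*((-34*A + 14*I) + (13 + (2*A)*(-2))) = -4*((-34*A + 14*I) + (13 - 4*A)) = -4*(13 - 38*A + 14*I) = -52 - 56*I + 152*A)
m(E, Q) = E**2
m(1180, M(24, -42)) - 2930102 = 1180**2 - 2930102 = 1392400 - 2930102 = -1537702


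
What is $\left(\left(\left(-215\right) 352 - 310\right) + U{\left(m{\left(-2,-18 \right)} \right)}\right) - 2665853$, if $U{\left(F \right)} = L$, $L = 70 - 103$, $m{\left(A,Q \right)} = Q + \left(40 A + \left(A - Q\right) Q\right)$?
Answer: $-2741876$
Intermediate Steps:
$m{\left(A,Q \right)} = Q + 40 A + Q \left(A - Q\right)$ ($m{\left(A,Q \right)} = Q + \left(40 A + Q \left(A - Q\right)\right) = Q + 40 A + Q \left(A - Q\right)$)
$L = -33$ ($L = 70 - 103 = -33$)
$U{\left(F \right)} = -33$
$\left(\left(\left(-215\right) 352 - 310\right) + U{\left(m{\left(-2,-18 \right)} \right)}\right) - 2665853 = \left(\left(\left(-215\right) 352 - 310\right) - 33\right) - 2665853 = \left(\left(-75680 - 310\right) - 33\right) - 2665853 = \left(-75990 - 33\right) - 2665853 = -76023 - 2665853 = -2741876$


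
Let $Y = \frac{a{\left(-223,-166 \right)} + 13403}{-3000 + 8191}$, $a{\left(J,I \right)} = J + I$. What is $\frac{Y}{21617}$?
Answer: $\frac{13014}{112213847} \approx 0.00011598$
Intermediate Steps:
$a{\left(J,I \right)} = I + J$
$Y = \frac{13014}{5191}$ ($Y = \frac{\left(-166 - 223\right) + 13403}{-3000 + 8191} = \frac{-389 + 13403}{5191} = 13014 \cdot \frac{1}{5191} = \frac{13014}{5191} \approx 2.507$)
$\frac{Y}{21617} = \frac{13014}{5191 \cdot 21617} = \frac{13014}{5191} \cdot \frac{1}{21617} = \frac{13014}{112213847}$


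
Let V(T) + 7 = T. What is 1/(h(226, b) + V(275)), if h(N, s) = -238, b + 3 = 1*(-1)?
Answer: 1/30 ≈ 0.033333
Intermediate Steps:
V(T) = -7 + T
b = -4 (b = -3 + 1*(-1) = -3 - 1 = -4)
1/(h(226, b) + V(275)) = 1/(-238 + (-7 + 275)) = 1/(-238 + 268) = 1/30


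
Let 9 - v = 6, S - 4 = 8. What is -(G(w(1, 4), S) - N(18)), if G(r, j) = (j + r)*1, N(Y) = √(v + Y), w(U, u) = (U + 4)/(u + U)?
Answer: -13 + √21 ≈ -8.4174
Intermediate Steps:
S = 12 (S = 4 + 8 = 12)
v = 3 (v = 9 - 1*6 = 9 - 6 = 3)
w(U, u) = (4 + U)/(U + u)
N(Y) = √(3 + Y)
G(r, j) = j + r
-(G(w(1, 4), S) - N(18)) = -((12 + (4 + 1)/(1 + 4)) - √(3 + 18)) = -((12 + 5/5) - √21) = -((12 + (⅕)*5) - √21) = -((12 + 1) - √21) = -(13 - √21) = -13 + √21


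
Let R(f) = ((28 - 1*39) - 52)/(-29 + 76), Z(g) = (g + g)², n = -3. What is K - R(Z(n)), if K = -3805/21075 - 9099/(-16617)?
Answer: 1873592807/1097303595 ≈ 1.7075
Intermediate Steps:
Z(g) = 4*g² (Z(g) = (2*g)² = 4*g²)
K = 8568916/23346885 (K = -3805*1/21075 - 9099*(-1/16617) = -761/4215 + 3033/5539 = 8568916/23346885 ≈ 0.36703)
R(f) = -63/47 (R(f) = ((28 - 39) - 52)/47 = (-11 - 52)*(1/47) = -63*1/47 = -63/47)
K - R(Z(n)) = 8568916/23346885 - 1*(-63/47) = 8568916/23346885 + 63/47 = 1873592807/1097303595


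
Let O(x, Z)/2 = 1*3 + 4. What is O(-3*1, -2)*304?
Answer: 4256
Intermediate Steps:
O(x, Z) = 14 (O(x, Z) = 2*(1*3 + 4) = 2*(3 + 4) = 2*7 = 14)
O(-3*1, -2)*304 = 14*304 = 4256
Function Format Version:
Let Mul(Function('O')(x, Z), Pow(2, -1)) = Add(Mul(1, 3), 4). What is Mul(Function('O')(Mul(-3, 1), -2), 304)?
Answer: 4256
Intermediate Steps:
Function('O')(x, Z) = 14 (Function('O')(x, Z) = Mul(2, Add(Mul(1, 3), 4)) = Mul(2, Add(3, 4)) = Mul(2, 7) = 14)
Mul(Function('O')(Mul(-3, 1), -2), 304) = Mul(14, 304) = 4256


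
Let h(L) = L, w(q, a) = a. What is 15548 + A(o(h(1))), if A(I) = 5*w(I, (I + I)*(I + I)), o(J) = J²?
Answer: 15568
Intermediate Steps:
A(I) = 20*I² (A(I) = 5*((I + I)*(I + I)) = 5*((2*I)*(2*I)) = 5*(4*I²) = 20*I²)
15548 + A(o(h(1))) = 15548 + 20*(1²)² = 15548 + 20*1² = 15548 + 20*1 = 15548 + 20 = 15568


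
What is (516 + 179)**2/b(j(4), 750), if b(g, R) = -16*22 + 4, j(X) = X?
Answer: -483025/348 ≈ -1388.0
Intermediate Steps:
b(g, R) = -348 (b(g, R) = -352 + 4 = -348)
(516 + 179)**2/b(j(4), 750) = (516 + 179)**2/(-348) = 695**2*(-1/348) = 483025*(-1/348) = -483025/348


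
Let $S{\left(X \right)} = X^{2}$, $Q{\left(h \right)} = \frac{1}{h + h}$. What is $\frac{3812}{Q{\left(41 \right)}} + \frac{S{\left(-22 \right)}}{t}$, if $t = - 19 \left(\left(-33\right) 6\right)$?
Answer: $\frac{53451886}{171} \approx 3.1258 \cdot 10^{5}$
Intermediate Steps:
$Q{\left(h \right)} = \frac{1}{2 h}$
$t = 3762$ ($t = \left(-19\right) \left(-198\right) = 3762$)
$\frac{3812}{Q{\left(41 \right)}} + \frac{S{\left(-22 \right)}}{t} = \frac{3812}{\frac{1}{2} \cdot \frac{1}{41}} + \frac{\left(-22\right)^{2}}{3762} = \frac{3812}{\frac{1}{2} \cdot \frac{1}{41}} + 484 \cdot \frac{1}{3762} = 3812 \frac{1}{\frac{1}{82}} + \frac{22}{171} = 3812 \cdot 82 + \frac{22}{171} = 312584 + \frac{22}{171} = \frac{53451886}{171}$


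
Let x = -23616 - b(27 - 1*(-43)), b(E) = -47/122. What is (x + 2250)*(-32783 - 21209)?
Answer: 70367908580/61 ≈ 1.1536e+9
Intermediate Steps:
b(E) = -47/122 (b(E) = -47*1/122 = -47/122)
x = -2881105/122 (x = -23616 - 1*(-47/122) = -23616 + 47/122 = -2881105/122 ≈ -23616.)
(x + 2250)*(-32783 - 21209) = (-2881105/122 + 2250)*(-32783 - 21209) = -2606605/122*(-53992) = 70367908580/61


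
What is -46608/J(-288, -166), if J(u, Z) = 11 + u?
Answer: 46608/277 ≈ 168.26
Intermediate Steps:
-46608/J(-288, -166) = -46608/(11 - 288) = -46608/(-277) = -46608*(-1/277) = 46608/277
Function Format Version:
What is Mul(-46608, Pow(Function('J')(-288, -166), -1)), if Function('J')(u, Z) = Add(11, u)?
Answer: Rational(46608, 277) ≈ 168.26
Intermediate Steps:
Mul(-46608, Pow(Function('J')(-288, -166), -1)) = Mul(-46608, Pow(Add(11, -288), -1)) = Mul(-46608, Pow(-277, -1)) = Mul(-46608, Rational(-1, 277)) = Rational(46608, 277)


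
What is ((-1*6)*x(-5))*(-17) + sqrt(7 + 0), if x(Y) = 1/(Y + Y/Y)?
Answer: -51/2 + sqrt(7) ≈ -22.854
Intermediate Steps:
x(Y) = 1/(1 + Y) (x(Y) = 1/(Y + 1) = 1/(1 + Y))
((-1*6)*x(-5))*(-17) + sqrt(7 + 0) = ((-1*6)/(1 - 5))*(-17) + sqrt(7 + 0) = -6/(-4)*(-17) + sqrt(7) = -6*(-1/4)*(-17) + sqrt(7) = (3/2)*(-17) + sqrt(7) = -51/2 + sqrt(7)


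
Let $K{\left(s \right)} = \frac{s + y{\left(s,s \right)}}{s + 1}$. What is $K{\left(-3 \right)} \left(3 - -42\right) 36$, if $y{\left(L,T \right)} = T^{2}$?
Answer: $-4860$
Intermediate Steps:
$K{\left(s \right)} = \frac{s + s^{2}}{1 + s}$ ($K{\left(s \right)} = \frac{s + s^{2}}{s + 1} = \frac{s + s^{2}}{1 + s}$)
$K{\left(-3 \right)} \left(3 - -42\right) 36 = - 3 \left(3 - -42\right) 36 = - 3 \left(3 + 42\right) 36 = \left(-3\right) 45 \cdot 36 = \left(-135\right) 36 = -4860$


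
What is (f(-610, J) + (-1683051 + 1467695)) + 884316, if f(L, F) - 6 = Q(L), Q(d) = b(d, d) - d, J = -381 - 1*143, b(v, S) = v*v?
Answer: 1041676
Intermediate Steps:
b(v, S) = v**2
J = -524 (J = -381 - 143 = -524)
Q(d) = d**2 - d
f(L, F) = 6 + L*(-1 + L)
(f(-610, J) + (-1683051 + 1467695)) + 884316 = ((6 + (-610)**2 - 1*(-610)) + (-1683051 + 1467695)) + 884316 = ((6 + 372100 + 610) - 215356) + 884316 = (372716 - 215356) + 884316 = 157360 + 884316 = 1041676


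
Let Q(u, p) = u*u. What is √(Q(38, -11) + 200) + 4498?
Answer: 4498 + 2*√411 ≈ 4538.5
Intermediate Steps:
Q(u, p) = u²
√(Q(38, -11) + 200) + 4498 = √(38² + 200) + 4498 = √(1444 + 200) + 4498 = √1644 + 4498 = 2*√411 + 4498 = 4498 + 2*√411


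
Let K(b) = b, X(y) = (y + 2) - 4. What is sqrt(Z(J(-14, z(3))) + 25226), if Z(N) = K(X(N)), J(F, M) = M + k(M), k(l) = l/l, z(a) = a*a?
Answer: sqrt(25234) ≈ 158.85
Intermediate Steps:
z(a) = a**2
k(l) = 1
J(F, M) = 1 + M (J(F, M) = M + 1 = 1 + M)
X(y) = -2 + y (X(y) = (2 + y) - 4 = -2 + y)
Z(N) = -2 + N
sqrt(Z(J(-14, z(3))) + 25226) = sqrt((-2 + (1 + 3**2)) + 25226) = sqrt((-2 + (1 + 9)) + 25226) = sqrt((-2 + 10) + 25226) = sqrt(8 + 25226) = sqrt(25234)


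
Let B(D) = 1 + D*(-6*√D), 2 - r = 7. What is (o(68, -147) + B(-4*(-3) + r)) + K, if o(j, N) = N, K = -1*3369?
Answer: -3515 - 42*√7 ≈ -3626.1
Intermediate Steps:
r = -5 (r = 2 - 1*7 = 2 - 7 = -5)
K = -3369
B(D) = 1 - 6*D^(3/2)
(o(68, -147) + B(-4*(-3) + r)) + K = (-147 + (1 - 6*(-4*(-3) - 5)^(3/2))) - 3369 = (-147 + (1 - 6*(12 - 5)^(3/2))) - 3369 = (-147 + (1 - 42*√7)) - 3369 = (-146 - 42*√7) - 3369 = -3515 - 42*√7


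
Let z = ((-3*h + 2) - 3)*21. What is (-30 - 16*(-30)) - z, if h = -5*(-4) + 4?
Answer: 1983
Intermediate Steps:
h = 24 (h = 20 + 4 = 24)
z = -1533 (z = ((-3*24 + 2) - 3)*21 = ((-72 + 2) - 3)*21 = (-70 - 3)*21 = -73*21 = -1533)
(-30 - 16*(-30)) - z = (-30 - 16*(-30)) - 1*(-1533) = (-30 + 480) + 1533 = 450 + 1533 = 1983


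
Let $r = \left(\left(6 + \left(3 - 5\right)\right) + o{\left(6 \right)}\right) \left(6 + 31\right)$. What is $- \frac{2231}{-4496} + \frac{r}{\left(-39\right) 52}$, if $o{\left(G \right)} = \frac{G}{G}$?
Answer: $\frac{923177}{2279472} \approx 0.405$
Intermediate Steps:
$o{\left(G \right)} = 1$
$r = 185$ ($r = \left(\left(6 + \left(3 - 5\right)\right) + 1\right) \left(6 + 31\right) = \left(\left(6 + \left(3 - 5\right)\right) + 1\right) 37 = \left(\left(6 - 2\right) + 1\right) 37 = \left(4 + 1\right) 37 = 5 \cdot 37 = 185$)
$- \frac{2231}{-4496} + \frac{r}{\left(-39\right) 52} = - \frac{2231}{-4496} + \frac{185}{\left(-39\right) 52} = \left(-2231\right) \left(- \frac{1}{4496}\right) + \frac{185}{-2028} = \frac{2231}{4496} + 185 \left(- \frac{1}{2028}\right) = \frac{2231}{4496} - \frac{185}{2028} = \frac{923177}{2279472}$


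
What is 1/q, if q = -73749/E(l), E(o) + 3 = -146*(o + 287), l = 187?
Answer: 23069/24583 ≈ 0.93841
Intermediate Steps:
E(o) = -41905 - 146*o (E(o) = -3 - 146*(o + 287) = -3 - 146*(287 + o) = -3 + (-41902 - 146*o) = -41905 - 146*o)
q = 24583/23069 (q = -73749/(-41905 - 146*187) = -73749/(-41905 - 27302) = -73749/(-69207) = -73749*(-1/69207) = 24583/23069 ≈ 1.0656)
1/q = 1/(24583/23069) = 23069/24583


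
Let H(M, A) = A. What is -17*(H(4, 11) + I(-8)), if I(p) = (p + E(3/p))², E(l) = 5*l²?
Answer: -4473465/4096 ≈ -1092.2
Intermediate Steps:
I(p) = (p + 45/p²)² (I(p) = (p + 5*(3/p)²)² = (p + 5*(9/p²))² = (p + 45/p²)²)
-17*(H(4, 11) + I(-8)) = -17*(11 + (45 + (-8)³)²/(-8)⁴) = -17*(11 + (45 - 512)²/4096) = -17*(11 + (1/4096)*(-467)²) = -17*(11 + (1/4096)*218089) = -17*(11 + 218089/4096) = -17*263145/4096 = -4473465/4096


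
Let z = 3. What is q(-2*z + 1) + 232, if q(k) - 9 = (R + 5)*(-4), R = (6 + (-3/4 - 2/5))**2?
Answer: 12691/100 ≈ 126.91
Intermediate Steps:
R = 9409/400 (R = (6 + (-3*1/4 - 2*1/5))**2 = (6 + (-3/4 - 2/5))**2 = (6 - 23/20)**2 = (97/20)**2 = 9409/400 ≈ 23.522)
q(k) = -10509/100 (q(k) = 9 + (9409/400 + 5)*(-4) = 9 + (11409/400)*(-4) = 9 - 11409/100 = -10509/100)
q(-2*z + 1) + 232 = -10509/100 + 232 = 12691/100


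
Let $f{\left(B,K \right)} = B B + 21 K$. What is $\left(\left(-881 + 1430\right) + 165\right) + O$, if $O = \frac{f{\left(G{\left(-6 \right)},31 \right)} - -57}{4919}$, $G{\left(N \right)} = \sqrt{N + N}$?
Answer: $\frac{3512862}{4919} \approx 714.14$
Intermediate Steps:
$G{\left(N \right)} = \sqrt{2} \sqrt{N}$ ($G{\left(N \right)} = \sqrt{2 N} = \sqrt{2} \sqrt{N}$)
$f{\left(B,K \right)} = B^{2} + 21 K$
$O = \frac{696}{4919}$ ($O = \frac{\left(\left(\sqrt{2} \sqrt{-6}\right)^{2} + 21 \cdot 31\right) - -57}{4919} = \left(\left(\left(\sqrt{2} i \sqrt{6}\right)^{2} + 651\right) + 57\right) \frac{1}{4919} = \left(\left(\left(2 i \sqrt{3}\right)^{2} + 651\right) + 57\right) \frac{1}{4919} = \left(\left(-12 + 651\right) + 57\right) \frac{1}{4919} = \left(639 + 57\right) \frac{1}{4919} = 696 \cdot \frac{1}{4919} = \frac{696}{4919} \approx 0.14149$)
$\left(\left(-881 + 1430\right) + 165\right) + O = \left(\left(-881 + 1430\right) + 165\right) + \frac{696}{4919} = \left(549 + 165\right) + \frac{696}{4919} = 714 + \frac{696}{4919} = \frac{3512862}{4919}$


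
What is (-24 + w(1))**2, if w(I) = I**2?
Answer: 529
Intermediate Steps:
(-24 + w(1))**2 = (-24 + 1**2)**2 = (-24 + 1)**2 = (-23)**2 = 529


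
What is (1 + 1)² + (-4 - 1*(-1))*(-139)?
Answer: 421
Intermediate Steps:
(1 + 1)² + (-4 - 1*(-1))*(-139) = 2² + (-4 + 1)*(-139) = 4 - 3*(-139) = 4 + 417 = 421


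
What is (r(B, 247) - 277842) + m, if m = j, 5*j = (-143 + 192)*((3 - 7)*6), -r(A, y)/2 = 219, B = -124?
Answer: -1392576/5 ≈ -2.7852e+5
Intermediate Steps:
r(A, y) = -438 (r(A, y) = -2*219 = -438)
j = -1176/5 (j = ((-143 + 192)*((3 - 7)*6))/5 = (49*(-4*6))/5 = (49*(-24))/5 = (⅕)*(-1176) = -1176/5 ≈ -235.20)
m = -1176/5 ≈ -235.20
(r(B, 247) - 277842) + m = (-438 - 277842) - 1176/5 = -278280 - 1176/5 = -1392576/5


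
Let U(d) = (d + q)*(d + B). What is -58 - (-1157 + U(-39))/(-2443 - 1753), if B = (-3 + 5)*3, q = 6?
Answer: -60859/1049 ≈ -58.016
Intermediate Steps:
B = 6 (B = 2*3 = 6)
U(d) = (6 + d)² (U(d) = (d + 6)*(d + 6) = (6 + d)*(6 + d) = (6 + d)²)
-58 - (-1157 + U(-39))/(-2443 - 1753) = -58 - (-1157 + (36 + (-39)² + 12*(-39)))/(-2443 - 1753) = -58 - (-1157 + (36 + 1521 - 468))/(-4196) = -58 - (-1157 + 1089)*(-1)/4196 = -58 - (-68)*(-1)/4196 = -58 - 1*17/1049 = -58 - 17/1049 = -60859/1049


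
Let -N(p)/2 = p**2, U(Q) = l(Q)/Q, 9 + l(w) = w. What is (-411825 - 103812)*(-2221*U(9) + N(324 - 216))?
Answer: 12028779936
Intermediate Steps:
l(w) = -9 + w
U(Q) = (-9 + Q)/Q
N(p) = -2*p**2
(-411825 - 103812)*(-2221*U(9) + N(324 - 216)) = (-411825 - 103812)*(-2221*(-9 + 9)/9 - 2*(324 - 216)**2) = -515637*(-2221*0/9 - 2*108**2) = -515637*(-2221*0 - 2*11664) = -515637*(0 - 23328) = -515637*(-23328) = 12028779936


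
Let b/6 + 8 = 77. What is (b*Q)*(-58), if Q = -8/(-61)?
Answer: -192096/61 ≈ -3149.1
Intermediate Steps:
Q = 8/61 (Q = -8*(-1/61) = 8/61 ≈ 0.13115)
b = 414 (b = -48 + 6*77 = -48 + 462 = 414)
(b*Q)*(-58) = (414*(8/61))*(-58) = (3312/61)*(-58) = -192096/61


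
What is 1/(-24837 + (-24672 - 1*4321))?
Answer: -1/53830 ≈ -1.8577e-5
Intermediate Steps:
1/(-24837 + (-24672 - 1*4321)) = 1/(-24837 + (-24672 - 4321)) = 1/(-24837 - 28993) = 1/(-53830) = -1/53830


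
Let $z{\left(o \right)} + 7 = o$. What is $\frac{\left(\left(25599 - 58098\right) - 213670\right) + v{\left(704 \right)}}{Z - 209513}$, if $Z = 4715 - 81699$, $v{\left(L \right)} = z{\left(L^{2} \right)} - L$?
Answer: $- \frac{82912}{95499} \approx -0.8682$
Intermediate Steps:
$z{\left(o \right)} = -7 + o$
$v{\left(L \right)} = -7 + L^{2} - L$ ($v{\left(L \right)} = \left(-7 + L^{2}\right) - L = -7 + L^{2} - L$)
$Z = -76984$ ($Z = 4715 - 81699 = -76984$)
$\frac{\left(\left(25599 - 58098\right) - 213670\right) + v{\left(704 \right)}}{Z - 209513} = \frac{\left(\left(25599 - 58098\right) - 213670\right) - \left(711 - 495616\right)}{-76984 - 209513} = \frac{\left(-32499 - 213670\right) - -494905}{-286497} = \left(-246169 + 494905\right) \left(- \frac{1}{286497}\right) = 248736 \left(- \frac{1}{286497}\right) = - \frac{82912}{95499}$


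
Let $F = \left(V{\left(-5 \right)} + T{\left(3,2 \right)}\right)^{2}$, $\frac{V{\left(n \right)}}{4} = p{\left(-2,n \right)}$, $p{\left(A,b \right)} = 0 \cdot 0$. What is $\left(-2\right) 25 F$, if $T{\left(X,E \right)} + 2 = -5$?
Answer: $-2450$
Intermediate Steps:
$T{\left(X,E \right)} = -7$ ($T{\left(X,E \right)} = -2 - 5 = -7$)
$p{\left(A,b \right)} = 0$
$V{\left(n \right)} = 0$ ($V{\left(n \right)} = 4 \cdot 0 = 0$)
$F = 49$ ($F = \left(0 - 7\right)^{2} = \left(-7\right)^{2} = 49$)
$\left(-2\right) 25 F = \left(-2\right) 25 \cdot 49 = \left(-50\right) 49 = -2450$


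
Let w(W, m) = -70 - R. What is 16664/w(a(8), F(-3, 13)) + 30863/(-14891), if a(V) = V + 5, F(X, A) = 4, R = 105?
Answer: -253544649/2605925 ≈ -97.295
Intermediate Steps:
a(V) = 5 + V
w(W, m) = -175 (w(W, m) = -70 - 1*105 = -70 - 105 = -175)
16664/w(a(8), F(-3, 13)) + 30863/(-14891) = 16664/(-175) + 30863/(-14891) = 16664*(-1/175) + 30863*(-1/14891) = -16664/175 - 30863/14891 = -253544649/2605925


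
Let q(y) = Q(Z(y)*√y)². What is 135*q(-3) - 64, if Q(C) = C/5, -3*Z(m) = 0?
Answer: -64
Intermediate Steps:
Z(m) = 0 (Z(m) = -⅓*0 = 0)
Q(C) = C/5 (Q(C) = C*(⅕) = C/5)
q(y) = 0 (q(y) = ((0*√y)/5)² = ((⅕)*0)² = 0² = 0)
135*q(-3) - 64 = 135*0 - 64 = 0 - 64 = -64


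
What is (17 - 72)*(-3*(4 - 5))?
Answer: -165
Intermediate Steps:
(17 - 72)*(-3*(4 - 5)) = -(-165)*(-1) = -55*3 = -165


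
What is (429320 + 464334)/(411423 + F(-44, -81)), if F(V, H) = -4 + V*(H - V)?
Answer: 893654/413047 ≈ 2.1636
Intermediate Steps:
(429320 + 464334)/(411423 + F(-44, -81)) = (429320 + 464334)/(411423 + (-4 - 1*(-44)² - 81*(-44))) = 893654/(411423 + (-4 - 1*1936 + 3564)) = 893654/(411423 + (-4 - 1936 + 3564)) = 893654/(411423 + 1624) = 893654/413047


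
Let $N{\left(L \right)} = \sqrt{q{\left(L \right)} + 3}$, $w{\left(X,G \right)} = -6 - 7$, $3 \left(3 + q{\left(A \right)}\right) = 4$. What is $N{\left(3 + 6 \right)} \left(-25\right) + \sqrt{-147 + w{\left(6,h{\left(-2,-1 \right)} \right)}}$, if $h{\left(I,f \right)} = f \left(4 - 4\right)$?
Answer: $- \frac{50 \sqrt{3}}{3} + 4 i \sqrt{10} \approx -28.868 + 12.649 i$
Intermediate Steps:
$h{\left(I,f \right)} = 0$ ($h{\left(I,f \right)} = f 0 = 0$)
$q{\left(A \right)} = - \frac{5}{3}$ ($q{\left(A \right)} = -3 + \frac{1}{3} \cdot 4 = -3 + \frac{4}{3} = - \frac{5}{3}$)
$w{\left(X,G \right)} = -13$ ($w{\left(X,G \right)} = -6 - 7 = -13$)
$N{\left(L \right)} = \frac{2 \sqrt{3}}{3}$ ($N{\left(L \right)} = \sqrt{- \frac{5}{3} + 3} = \sqrt{\frac{4}{3}} = \frac{2 \sqrt{3}}{3}$)
$N{\left(3 + 6 \right)} \left(-25\right) + \sqrt{-147 + w{\left(6,h{\left(-2,-1 \right)} \right)}} = \frac{2 \sqrt{3}}{3} \left(-25\right) + \sqrt{-147 - 13} = - \frac{50 \sqrt{3}}{3} + \sqrt{-160} = - \frac{50 \sqrt{3}}{3} + 4 i \sqrt{10}$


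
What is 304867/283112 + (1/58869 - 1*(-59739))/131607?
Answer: 479660062618895/313347248686728 ≈ 1.5308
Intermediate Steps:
304867/283112 + (1/58869 - 1*(-59739))/131607 = 304867*(1/283112) + (1/58869 + 59739)*(1/131607) = 304867/283112 + (3516775192/58869)*(1/131607) = 304867/283112 + 502396456/1106796069 = 479660062618895/313347248686728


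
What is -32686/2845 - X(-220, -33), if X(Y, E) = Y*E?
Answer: -20687386/2845 ≈ -7271.5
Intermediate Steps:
X(Y, E) = E*Y
-32686/2845 - X(-220, -33) = -32686/2845 - (-33)*(-220) = -32686*1/2845 - 1*7260 = -32686/2845 - 7260 = -20687386/2845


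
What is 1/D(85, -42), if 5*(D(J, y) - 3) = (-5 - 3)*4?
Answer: -5/17 ≈ -0.29412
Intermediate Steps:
D(J, y) = -17/5 (D(J, y) = 3 + ((-5 - 3)*4)/5 = 3 + (-8*4)/5 = 3 + (⅕)*(-32) = 3 - 32/5 = -17/5)
1/D(85, -42) = 1/(-17/5) = -5/17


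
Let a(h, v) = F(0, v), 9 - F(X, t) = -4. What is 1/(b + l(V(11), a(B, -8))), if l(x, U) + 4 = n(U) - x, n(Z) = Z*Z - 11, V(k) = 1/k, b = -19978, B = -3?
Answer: -11/218065 ≈ -5.0444e-5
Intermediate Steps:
F(X, t) = 13 (F(X, t) = 9 - 1*(-4) = 9 + 4 = 13)
a(h, v) = 13
n(Z) = -11 + Z² (n(Z) = Z² - 11 = -11 + Z²)
l(x, U) = -15 + U² - x (l(x, U) = -4 + ((-11 + U²) - x) = -4 + (-11 + U² - x) = -15 + U² - x)
1/(b + l(V(11), a(B, -8))) = 1/(-19978 + (-15 + 13² - 1/11)) = 1/(-19978 + (-15 + 169 - 1*1/11)) = 1/(-19978 + (-15 + 169 - 1/11)) = 1/(-19978 + 1693/11) = 1/(-218065/11) = -11/218065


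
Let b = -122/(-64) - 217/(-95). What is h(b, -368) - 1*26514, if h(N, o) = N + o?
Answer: -81708541/3040 ≈ -26878.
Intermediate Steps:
b = 12739/3040 (b = -122*(-1/64) - 217*(-1/95) = 61/32 + 217/95 = 12739/3040 ≈ 4.1905)
h(b, -368) - 1*26514 = (12739/3040 - 368) - 1*26514 = -1105981/3040 - 26514 = -81708541/3040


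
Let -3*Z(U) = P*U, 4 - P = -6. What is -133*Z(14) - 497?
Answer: 17129/3 ≈ 5709.7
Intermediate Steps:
P = 10 (P = 4 - 1*(-6) = 4 + 6 = 10)
Z(U) = -10*U/3
-133*Z(14) - 497 = -(-1330)*14/3 - 497 = -133*(-140/3) - 497 = 18620/3 - 497 = 17129/3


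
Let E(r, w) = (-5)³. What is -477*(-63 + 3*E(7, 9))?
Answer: 208926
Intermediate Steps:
E(r, w) = -125
-477*(-63 + 3*E(7, 9)) = -477*(-63 + 3*(-125)) = -477*(-63 - 375) = -477*(-438) = 208926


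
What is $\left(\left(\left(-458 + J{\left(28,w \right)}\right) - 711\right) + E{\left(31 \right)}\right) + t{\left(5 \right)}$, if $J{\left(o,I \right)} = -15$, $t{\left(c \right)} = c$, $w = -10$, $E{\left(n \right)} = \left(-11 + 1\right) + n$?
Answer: $-1158$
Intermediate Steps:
$E{\left(n \right)} = -10 + n$
$\left(\left(\left(-458 + J{\left(28,w \right)}\right) - 711\right) + E{\left(31 \right)}\right) + t{\left(5 \right)} = \left(\left(\left(-458 - 15\right) - 711\right) + \left(-10 + 31\right)\right) + 5 = \left(\left(-473 - 711\right) + 21\right) + 5 = \left(-1184 + 21\right) + 5 = -1163 + 5 = -1158$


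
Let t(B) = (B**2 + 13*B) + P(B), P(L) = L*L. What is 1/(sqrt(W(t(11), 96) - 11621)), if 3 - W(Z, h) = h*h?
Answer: -I*sqrt(20834)/20834 ≈ -0.0069281*I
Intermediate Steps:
P(L) = L**2
t(B) = 2*B**2 + 13*B (t(B) = (B**2 + 13*B) + B**2 = 2*B**2 + 13*B)
W(Z, h) = 3 - h**2 (W(Z, h) = 3 - h*h = 3 - h**2)
1/(sqrt(W(t(11), 96) - 11621)) = 1/(sqrt((3 - 1*96**2) - 11621)) = 1/(sqrt((3 - 1*9216) - 11621)) = 1/(sqrt((3 - 9216) - 11621)) = 1/(sqrt(-9213 - 11621)) = 1/(sqrt(-20834)) = 1/(I*sqrt(20834)) = -I*sqrt(20834)/20834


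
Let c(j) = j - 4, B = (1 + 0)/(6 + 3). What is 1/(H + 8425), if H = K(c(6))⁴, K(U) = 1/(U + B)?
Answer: 130321/1097960986 ≈ 0.00011869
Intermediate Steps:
B = ⅑ (B = 1/9 = 1*(⅑) = ⅑ ≈ 0.11111)
c(j) = -4 + j
K(U) = 1/(⅑ + U) (K(U) = 1/(U + ⅑) = 1/(⅑ + U))
H = 6561/130321 (H = (9/(1 + 9*(-4 + 6)))⁴ = (9/(1 + 9*2))⁴ = (9/(1 + 18))⁴ = (9/19)⁴ = 6561/130321 ≈ 0.050345)
1/(H + 8425) = 1/(6561/130321 + 8425) = 1/(1097960986/130321) = 130321/1097960986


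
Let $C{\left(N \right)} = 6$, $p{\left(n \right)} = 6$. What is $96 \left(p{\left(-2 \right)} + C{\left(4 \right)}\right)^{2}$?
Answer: $13824$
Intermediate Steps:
$96 \left(p{\left(-2 \right)} + C{\left(4 \right)}\right)^{2} = 96 \left(6 + 6\right)^{2} = 96 \cdot 12^{2} = 96 \cdot 144 = 13824$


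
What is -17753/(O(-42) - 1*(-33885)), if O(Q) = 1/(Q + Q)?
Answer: -1491252/2846339 ≈ -0.52392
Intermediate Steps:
O(Q) = 1/(2*Q)
-17753/(O(-42) - 1*(-33885)) = -17753/((1/2)/(-42) - 1*(-33885)) = -17753/((1/2)*(-1/42) + 33885) = -17753/(-1/84 + 33885) = -17753/2846339/84 = -17753*84/2846339 = -1491252/2846339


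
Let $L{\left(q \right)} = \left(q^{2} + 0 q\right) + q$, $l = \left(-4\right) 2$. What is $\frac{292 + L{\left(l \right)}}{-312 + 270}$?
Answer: $- \frac{58}{7} \approx -8.2857$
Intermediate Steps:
$l = -8$
$L{\left(q \right)} = q + q^{2}$ ($L{\left(q \right)} = \left(q^{2} + 0\right) + q = q^{2} + q = q + q^{2}$)
$\frac{292 + L{\left(l \right)}}{-312 + 270} = \frac{292 - 8 \left(1 - 8\right)}{-312 + 270} = \frac{292 - -56}{-42} = \left(292 + 56\right) \left(- \frac{1}{42}\right) = 348 \left(- \frac{1}{42}\right) = - \frac{58}{7}$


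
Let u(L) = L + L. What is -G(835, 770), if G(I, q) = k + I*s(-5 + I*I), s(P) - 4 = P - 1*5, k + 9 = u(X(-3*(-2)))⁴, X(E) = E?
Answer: -582198592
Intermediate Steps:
u(L) = 2*L
k = 20727 (k = -9 + (2*(-3*(-2)))⁴ = -9 + (2*6)⁴ = -9 + 12⁴ = -9 + 20736 = 20727)
s(P) = -1 + P (s(P) = 4 + (P - 1*5) = 4 + (P - 5) = 4 + (-5 + P) = -1 + P)
G(I, q) = 20727 + I*(-6 + I²) (G(I, q) = 20727 + I*(-1 + (-5 + I*I)) = 20727 + I*(-1 + (-5 + I²)) = 20727 + I*(-6 + I²))
-G(835, 770) = -(20727 + 835*(-6 + 835²)) = -(20727 + 835*(-6 + 697225)) = -(20727 + 835*697219) = -(20727 + 582177865) = -1*582198592 = -582198592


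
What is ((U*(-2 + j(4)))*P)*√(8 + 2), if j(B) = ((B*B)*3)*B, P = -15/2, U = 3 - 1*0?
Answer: -4275*√10 ≈ -13519.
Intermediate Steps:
U = 3 (U = 3 + 0 = 3)
P = -15/2 (P = -15*½ = -15/2 ≈ -7.5000)
j(B) = 3*B³ (j(B) = (B²*3)*B = (3*B²)*B = 3*B³)
((U*(-2 + j(4)))*P)*√(8 + 2) = ((3*(-2 + 3*4³))*(-15/2))*√(8 + 2) = ((3*(-2 + 3*64))*(-15/2))*√10 = ((3*(-2 + 192))*(-15/2))*√10 = ((3*190)*(-15/2))*√10 = (570*(-15/2))*√10 = -4275*√10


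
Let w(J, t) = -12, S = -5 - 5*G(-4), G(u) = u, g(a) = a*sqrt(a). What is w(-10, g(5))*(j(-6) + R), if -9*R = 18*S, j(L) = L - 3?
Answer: 468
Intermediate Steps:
g(a) = a**(3/2)
j(L) = -3 + L
S = 15 (S = -5 - 5*(-4) = -5 + 20 = 15)
R = -30 (R = -2*15 = -1/9*270 = -30)
w(-10, g(5))*(j(-6) + R) = -12*((-3 - 6) - 30) = -12*(-9 - 30) = -12*(-39) = 468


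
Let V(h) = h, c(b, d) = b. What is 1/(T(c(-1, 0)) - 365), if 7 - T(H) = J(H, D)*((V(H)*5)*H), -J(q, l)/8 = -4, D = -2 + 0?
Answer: -1/518 ≈ -0.0019305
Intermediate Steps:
D = -2
J(q, l) = 32 (J(q, l) = -8*(-4) = 32)
T(H) = 7 - 160*H**2 (T(H) = 7 - 32*(H*5)*H = 7 - 32*(5*H)*H = 7 - 32*5*H**2 = 7 - 160*H**2)
1/(T(c(-1, 0)) - 365) = 1/((7 - 160*(-1)**2) - 365) = 1/((7 - 160*1) - 365) = 1/((7 - 160) - 365) = 1/(-153 - 365) = 1/(-518) = -1/518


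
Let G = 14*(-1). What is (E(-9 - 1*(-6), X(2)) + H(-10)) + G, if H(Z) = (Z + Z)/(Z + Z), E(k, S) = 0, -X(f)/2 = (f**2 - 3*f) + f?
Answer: -13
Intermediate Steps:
X(f) = -2*f**2 + 4*f (X(f) = -2*((f**2 - 3*f) + f) = -2*(f**2 - 2*f) = -2*f**2 + 4*f)
G = -14
H(Z) = 1 (H(Z) = (2*Z)/((2*Z)) = (2*Z)*(1/(2*Z)) = 1)
(E(-9 - 1*(-6), X(2)) + H(-10)) + G = (0 + 1) - 14 = 1 - 14 = -13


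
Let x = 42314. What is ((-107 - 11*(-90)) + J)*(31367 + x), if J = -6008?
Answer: -377615125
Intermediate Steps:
((-107 - 11*(-90)) + J)*(31367 + x) = ((-107 - 11*(-90)) - 6008)*(31367 + 42314) = ((-107 + 990) - 6008)*73681 = (883 - 6008)*73681 = -5125*73681 = -377615125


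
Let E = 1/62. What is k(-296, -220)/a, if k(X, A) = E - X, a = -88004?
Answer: -18353/5456248 ≈ -0.0033637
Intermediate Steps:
E = 1/62 ≈ 0.016129
k(X, A) = 1/62 - X
k(-296, -220)/a = (1/62 - 1*(-296))/(-88004) = (1/62 + 296)*(-1/88004) = (18353/62)*(-1/88004) = -18353/5456248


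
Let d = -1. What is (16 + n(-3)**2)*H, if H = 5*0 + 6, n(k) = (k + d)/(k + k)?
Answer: 296/3 ≈ 98.667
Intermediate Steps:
n(k) = (-1 + k)/(2*k) (n(k) = (k - 1)/(k + k) = (-1 + k)/((2*k)) = (-1 + k)*(1/(2*k)) = (-1 + k)/(2*k))
H = 6 (H = 0 + 6 = 6)
(16 + n(-3)**2)*H = (16 + ((1/2)*(-1 - 3)/(-3))**2)*6 = (16 + ((1/2)*(-1/3)*(-4))**2)*6 = (16 + (2/3)**2)*6 = (16 + 4/9)*6 = (148/9)*6 = 296/3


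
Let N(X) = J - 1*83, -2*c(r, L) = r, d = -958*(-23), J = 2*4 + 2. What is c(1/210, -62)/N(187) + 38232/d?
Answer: 586107577/337781220 ≈ 1.7352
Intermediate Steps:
J = 10 (J = 8 + 2 = 10)
d = 22034
c(r, L) = -r/2
N(X) = -73 (N(X) = 10 - 1*83 = 10 - 83 = -73)
c(1/210, -62)/N(187) + 38232/d = -½/210/(-73) + 38232/22034 = -½*1/210*(-1/73) + 38232*(1/22034) = -1/420*(-1/73) + 19116/11017 = 1/30660 + 19116/11017 = 586107577/337781220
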